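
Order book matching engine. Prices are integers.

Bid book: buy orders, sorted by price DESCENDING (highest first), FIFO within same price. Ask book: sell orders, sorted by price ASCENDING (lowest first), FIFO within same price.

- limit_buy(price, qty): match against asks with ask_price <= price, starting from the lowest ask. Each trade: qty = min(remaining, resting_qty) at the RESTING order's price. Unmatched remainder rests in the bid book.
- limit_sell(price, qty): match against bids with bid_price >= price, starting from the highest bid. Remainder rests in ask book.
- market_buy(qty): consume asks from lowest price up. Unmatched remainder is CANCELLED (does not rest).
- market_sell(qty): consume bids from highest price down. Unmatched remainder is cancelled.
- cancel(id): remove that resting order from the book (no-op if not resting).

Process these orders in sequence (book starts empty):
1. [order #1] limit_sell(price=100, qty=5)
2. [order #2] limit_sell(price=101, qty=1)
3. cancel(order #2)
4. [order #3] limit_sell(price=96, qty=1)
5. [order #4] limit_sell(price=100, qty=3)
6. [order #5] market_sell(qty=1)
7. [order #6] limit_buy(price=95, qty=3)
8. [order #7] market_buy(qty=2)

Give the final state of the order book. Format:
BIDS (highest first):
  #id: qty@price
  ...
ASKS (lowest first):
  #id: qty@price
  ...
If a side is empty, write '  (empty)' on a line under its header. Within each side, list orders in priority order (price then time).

Answer: BIDS (highest first):
  #6: 3@95
ASKS (lowest first):
  #1: 4@100
  #4: 3@100

Derivation:
After op 1 [order #1] limit_sell(price=100, qty=5): fills=none; bids=[-] asks=[#1:5@100]
After op 2 [order #2] limit_sell(price=101, qty=1): fills=none; bids=[-] asks=[#1:5@100 #2:1@101]
After op 3 cancel(order #2): fills=none; bids=[-] asks=[#1:5@100]
After op 4 [order #3] limit_sell(price=96, qty=1): fills=none; bids=[-] asks=[#3:1@96 #1:5@100]
After op 5 [order #4] limit_sell(price=100, qty=3): fills=none; bids=[-] asks=[#3:1@96 #1:5@100 #4:3@100]
After op 6 [order #5] market_sell(qty=1): fills=none; bids=[-] asks=[#3:1@96 #1:5@100 #4:3@100]
After op 7 [order #6] limit_buy(price=95, qty=3): fills=none; bids=[#6:3@95] asks=[#3:1@96 #1:5@100 #4:3@100]
After op 8 [order #7] market_buy(qty=2): fills=#7x#3:1@96 #7x#1:1@100; bids=[#6:3@95] asks=[#1:4@100 #4:3@100]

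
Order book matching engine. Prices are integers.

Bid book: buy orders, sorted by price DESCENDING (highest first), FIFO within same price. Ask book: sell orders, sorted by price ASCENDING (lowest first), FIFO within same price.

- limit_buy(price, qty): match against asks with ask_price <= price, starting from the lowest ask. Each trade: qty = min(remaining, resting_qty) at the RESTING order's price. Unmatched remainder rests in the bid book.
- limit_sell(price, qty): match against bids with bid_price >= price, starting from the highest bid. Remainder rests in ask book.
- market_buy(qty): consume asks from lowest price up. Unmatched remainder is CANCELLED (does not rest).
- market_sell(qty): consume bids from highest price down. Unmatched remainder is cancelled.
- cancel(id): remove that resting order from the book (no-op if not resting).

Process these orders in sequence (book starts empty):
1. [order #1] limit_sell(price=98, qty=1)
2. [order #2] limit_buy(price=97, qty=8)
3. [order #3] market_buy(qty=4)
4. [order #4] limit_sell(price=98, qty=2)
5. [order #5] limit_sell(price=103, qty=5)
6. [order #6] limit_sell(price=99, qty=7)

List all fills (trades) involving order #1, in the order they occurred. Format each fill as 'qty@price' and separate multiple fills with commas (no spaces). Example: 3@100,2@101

After op 1 [order #1] limit_sell(price=98, qty=1): fills=none; bids=[-] asks=[#1:1@98]
After op 2 [order #2] limit_buy(price=97, qty=8): fills=none; bids=[#2:8@97] asks=[#1:1@98]
After op 3 [order #3] market_buy(qty=4): fills=#3x#1:1@98; bids=[#2:8@97] asks=[-]
After op 4 [order #4] limit_sell(price=98, qty=2): fills=none; bids=[#2:8@97] asks=[#4:2@98]
After op 5 [order #5] limit_sell(price=103, qty=5): fills=none; bids=[#2:8@97] asks=[#4:2@98 #5:5@103]
After op 6 [order #6] limit_sell(price=99, qty=7): fills=none; bids=[#2:8@97] asks=[#4:2@98 #6:7@99 #5:5@103]

Answer: 1@98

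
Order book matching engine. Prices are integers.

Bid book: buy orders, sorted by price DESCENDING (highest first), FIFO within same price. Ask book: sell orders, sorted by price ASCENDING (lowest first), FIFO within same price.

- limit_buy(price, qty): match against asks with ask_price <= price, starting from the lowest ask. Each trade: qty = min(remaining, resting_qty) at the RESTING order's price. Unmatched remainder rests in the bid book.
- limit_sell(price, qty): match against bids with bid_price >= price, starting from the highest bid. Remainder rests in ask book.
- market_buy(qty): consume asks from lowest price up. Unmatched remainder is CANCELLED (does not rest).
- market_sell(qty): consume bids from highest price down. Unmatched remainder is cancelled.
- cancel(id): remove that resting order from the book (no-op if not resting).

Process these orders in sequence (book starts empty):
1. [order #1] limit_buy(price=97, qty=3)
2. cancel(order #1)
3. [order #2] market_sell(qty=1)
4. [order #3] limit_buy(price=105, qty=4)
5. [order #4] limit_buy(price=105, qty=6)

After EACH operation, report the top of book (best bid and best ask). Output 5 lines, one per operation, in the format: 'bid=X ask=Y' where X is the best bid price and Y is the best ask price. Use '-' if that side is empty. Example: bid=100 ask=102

After op 1 [order #1] limit_buy(price=97, qty=3): fills=none; bids=[#1:3@97] asks=[-]
After op 2 cancel(order #1): fills=none; bids=[-] asks=[-]
After op 3 [order #2] market_sell(qty=1): fills=none; bids=[-] asks=[-]
After op 4 [order #3] limit_buy(price=105, qty=4): fills=none; bids=[#3:4@105] asks=[-]
After op 5 [order #4] limit_buy(price=105, qty=6): fills=none; bids=[#3:4@105 #4:6@105] asks=[-]

Answer: bid=97 ask=-
bid=- ask=-
bid=- ask=-
bid=105 ask=-
bid=105 ask=-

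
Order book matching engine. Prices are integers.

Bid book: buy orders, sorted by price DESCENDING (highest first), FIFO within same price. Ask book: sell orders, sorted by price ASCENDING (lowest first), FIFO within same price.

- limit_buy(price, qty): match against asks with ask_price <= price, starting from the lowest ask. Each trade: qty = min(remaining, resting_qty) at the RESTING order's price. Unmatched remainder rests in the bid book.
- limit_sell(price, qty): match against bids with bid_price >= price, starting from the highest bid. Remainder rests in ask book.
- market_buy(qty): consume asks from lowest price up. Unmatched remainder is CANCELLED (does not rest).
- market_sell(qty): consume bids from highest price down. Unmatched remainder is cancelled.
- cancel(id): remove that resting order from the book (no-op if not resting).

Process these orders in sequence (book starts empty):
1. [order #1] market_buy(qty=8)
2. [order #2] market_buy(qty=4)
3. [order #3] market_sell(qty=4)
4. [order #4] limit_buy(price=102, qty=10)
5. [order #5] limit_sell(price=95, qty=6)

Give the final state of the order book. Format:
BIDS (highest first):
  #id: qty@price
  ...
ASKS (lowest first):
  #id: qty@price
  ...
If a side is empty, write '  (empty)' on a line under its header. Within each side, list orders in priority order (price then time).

After op 1 [order #1] market_buy(qty=8): fills=none; bids=[-] asks=[-]
After op 2 [order #2] market_buy(qty=4): fills=none; bids=[-] asks=[-]
After op 3 [order #3] market_sell(qty=4): fills=none; bids=[-] asks=[-]
After op 4 [order #4] limit_buy(price=102, qty=10): fills=none; bids=[#4:10@102] asks=[-]
After op 5 [order #5] limit_sell(price=95, qty=6): fills=#4x#5:6@102; bids=[#4:4@102] asks=[-]

Answer: BIDS (highest first):
  #4: 4@102
ASKS (lowest first):
  (empty)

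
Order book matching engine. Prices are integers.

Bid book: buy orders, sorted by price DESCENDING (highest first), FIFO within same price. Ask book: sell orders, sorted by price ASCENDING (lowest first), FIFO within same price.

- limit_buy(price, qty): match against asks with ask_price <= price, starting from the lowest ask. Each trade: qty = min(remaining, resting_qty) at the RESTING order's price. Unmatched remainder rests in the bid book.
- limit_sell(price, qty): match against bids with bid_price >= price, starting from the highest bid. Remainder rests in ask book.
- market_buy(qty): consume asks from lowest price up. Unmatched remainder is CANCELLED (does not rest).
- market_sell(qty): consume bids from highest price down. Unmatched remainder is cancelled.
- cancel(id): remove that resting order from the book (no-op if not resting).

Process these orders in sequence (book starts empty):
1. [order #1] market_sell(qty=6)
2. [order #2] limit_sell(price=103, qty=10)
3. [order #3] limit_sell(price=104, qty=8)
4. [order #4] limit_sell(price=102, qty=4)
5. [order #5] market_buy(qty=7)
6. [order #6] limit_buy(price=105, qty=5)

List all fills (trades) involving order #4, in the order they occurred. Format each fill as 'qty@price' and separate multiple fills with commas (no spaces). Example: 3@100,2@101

After op 1 [order #1] market_sell(qty=6): fills=none; bids=[-] asks=[-]
After op 2 [order #2] limit_sell(price=103, qty=10): fills=none; bids=[-] asks=[#2:10@103]
After op 3 [order #3] limit_sell(price=104, qty=8): fills=none; bids=[-] asks=[#2:10@103 #3:8@104]
After op 4 [order #4] limit_sell(price=102, qty=4): fills=none; bids=[-] asks=[#4:4@102 #2:10@103 #3:8@104]
After op 5 [order #5] market_buy(qty=7): fills=#5x#4:4@102 #5x#2:3@103; bids=[-] asks=[#2:7@103 #3:8@104]
After op 6 [order #6] limit_buy(price=105, qty=5): fills=#6x#2:5@103; bids=[-] asks=[#2:2@103 #3:8@104]

Answer: 4@102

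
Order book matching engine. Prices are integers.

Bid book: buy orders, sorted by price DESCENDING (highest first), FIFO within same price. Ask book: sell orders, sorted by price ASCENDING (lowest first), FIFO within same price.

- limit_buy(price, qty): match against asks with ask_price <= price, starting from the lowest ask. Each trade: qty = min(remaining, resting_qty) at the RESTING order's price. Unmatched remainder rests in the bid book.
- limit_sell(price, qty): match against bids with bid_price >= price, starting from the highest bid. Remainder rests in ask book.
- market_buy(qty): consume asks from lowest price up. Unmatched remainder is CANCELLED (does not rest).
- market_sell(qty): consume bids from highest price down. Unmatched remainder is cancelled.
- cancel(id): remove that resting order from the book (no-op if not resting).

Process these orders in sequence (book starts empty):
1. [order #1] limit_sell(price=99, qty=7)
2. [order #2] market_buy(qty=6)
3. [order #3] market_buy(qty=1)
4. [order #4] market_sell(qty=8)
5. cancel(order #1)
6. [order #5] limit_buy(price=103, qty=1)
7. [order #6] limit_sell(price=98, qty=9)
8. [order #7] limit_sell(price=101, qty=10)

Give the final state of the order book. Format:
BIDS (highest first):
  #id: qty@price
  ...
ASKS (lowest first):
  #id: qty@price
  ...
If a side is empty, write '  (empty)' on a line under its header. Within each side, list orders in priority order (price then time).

After op 1 [order #1] limit_sell(price=99, qty=7): fills=none; bids=[-] asks=[#1:7@99]
After op 2 [order #2] market_buy(qty=6): fills=#2x#1:6@99; bids=[-] asks=[#1:1@99]
After op 3 [order #3] market_buy(qty=1): fills=#3x#1:1@99; bids=[-] asks=[-]
After op 4 [order #4] market_sell(qty=8): fills=none; bids=[-] asks=[-]
After op 5 cancel(order #1): fills=none; bids=[-] asks=[-]
After op 6 [order #5] limit_buy(price=103, qty=1): fills=none; bids=[#5:1@103] asks=[-]
After op 7 [order #6] limit_sell(price=98, qty=9): fills=#5x#6:1@103; bids=[-] asks=[#6:8@98]
After op 8 [order #7] limit_sell(price=101, qty=10): fills=none; bids=[-] asks=[#6:8@98 #7:10@101]

Answer: BIDS (highest first):
  (empty)
ASKS (lowest first):
  #6: 8@98
  #7: 10@101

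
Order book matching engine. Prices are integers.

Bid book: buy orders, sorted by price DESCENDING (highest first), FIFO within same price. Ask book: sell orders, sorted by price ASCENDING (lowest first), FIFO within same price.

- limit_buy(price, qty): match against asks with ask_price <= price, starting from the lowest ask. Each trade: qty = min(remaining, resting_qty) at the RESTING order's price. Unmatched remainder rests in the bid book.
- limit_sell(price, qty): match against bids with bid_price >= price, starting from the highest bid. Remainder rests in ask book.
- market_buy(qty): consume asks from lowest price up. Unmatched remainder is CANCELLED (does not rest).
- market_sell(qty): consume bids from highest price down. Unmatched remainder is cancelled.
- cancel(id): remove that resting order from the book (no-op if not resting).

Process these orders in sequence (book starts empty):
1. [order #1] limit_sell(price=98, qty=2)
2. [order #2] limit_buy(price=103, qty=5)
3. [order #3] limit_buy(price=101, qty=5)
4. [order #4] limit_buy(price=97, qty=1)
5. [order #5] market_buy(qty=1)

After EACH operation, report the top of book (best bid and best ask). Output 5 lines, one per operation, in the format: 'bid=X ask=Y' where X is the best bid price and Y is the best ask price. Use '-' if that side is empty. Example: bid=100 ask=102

After op 1 [order #1] limit_sell(price=98, qty=2): fills=none; bids=[-] asks=[#1:2@98]
After op 2 [order #2] limit_buy(price=103, qty=5): fills=#2x#1:2@98; bids=[#2:3@103] asks=[-]
After op 3 [order #3] limit_buy(price=101, qty=5): fills=none; bids=[#2:3@103 #3:5@101] asks=[-]
After op 4 [order #4] limit_buy(price=97, qty=1): fills=none; bids=[#2:3@103 #3:5@101 #4:1@97] asks=[-]
After op 5 [order #5] market_buy(qty=1): fills=none; bids=[#2:3@103 #3:5@101 #4:1@97] asks=[-]

Answer: bid=- ask=98
bid=103 ask=-
bid=103 ask=-
bid=103 ask=-
bid=103 ask=-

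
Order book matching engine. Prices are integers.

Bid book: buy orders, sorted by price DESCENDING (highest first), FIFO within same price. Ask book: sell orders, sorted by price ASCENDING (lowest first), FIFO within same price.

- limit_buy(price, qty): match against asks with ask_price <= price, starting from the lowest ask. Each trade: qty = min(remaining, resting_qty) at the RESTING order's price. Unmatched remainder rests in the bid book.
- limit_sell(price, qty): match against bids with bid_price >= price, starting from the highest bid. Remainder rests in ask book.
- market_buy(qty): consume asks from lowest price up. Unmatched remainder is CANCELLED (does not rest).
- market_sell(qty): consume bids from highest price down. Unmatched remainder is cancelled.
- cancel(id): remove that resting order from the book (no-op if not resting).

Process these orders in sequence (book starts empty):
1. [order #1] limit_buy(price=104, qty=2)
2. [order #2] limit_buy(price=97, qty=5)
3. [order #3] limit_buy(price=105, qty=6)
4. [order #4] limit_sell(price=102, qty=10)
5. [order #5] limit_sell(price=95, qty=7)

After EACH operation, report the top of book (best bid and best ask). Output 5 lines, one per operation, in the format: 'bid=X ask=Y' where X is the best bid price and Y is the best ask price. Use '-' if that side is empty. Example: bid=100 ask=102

After op 1 [order #1] limit_buy(price=104, qty=2): fills=none; bids=[#1:2@104] asks=[-]
After op 2 [order #2] limit_buy(price=97, qty=5): fills=none; bids=[#1:2@104 #2:5@97] asks=[-]
After op 3 [order #3] limit_buy(price=105, qty=6): fills=none; bids=[#3:6@105 #1:2@104 #2:5@97] asks=[-]
After op 4 [order #4] limit_sell(price=102, qty=10): fills=#3x#4:6@105 #1x#4:2@104; bids=[#2:5@97] asks=[#4:2@102]
After op 5 [order #5] limit_sell(price=95, qty=7): fills=#2x#5:5@97; bids=[-] asks=[#5:2@95 #4:2@102]

Answer: bid=104 ask=-
bid=104 ask=-
bid=105 ask=-
bid=97 ask=102
bid=- ask=95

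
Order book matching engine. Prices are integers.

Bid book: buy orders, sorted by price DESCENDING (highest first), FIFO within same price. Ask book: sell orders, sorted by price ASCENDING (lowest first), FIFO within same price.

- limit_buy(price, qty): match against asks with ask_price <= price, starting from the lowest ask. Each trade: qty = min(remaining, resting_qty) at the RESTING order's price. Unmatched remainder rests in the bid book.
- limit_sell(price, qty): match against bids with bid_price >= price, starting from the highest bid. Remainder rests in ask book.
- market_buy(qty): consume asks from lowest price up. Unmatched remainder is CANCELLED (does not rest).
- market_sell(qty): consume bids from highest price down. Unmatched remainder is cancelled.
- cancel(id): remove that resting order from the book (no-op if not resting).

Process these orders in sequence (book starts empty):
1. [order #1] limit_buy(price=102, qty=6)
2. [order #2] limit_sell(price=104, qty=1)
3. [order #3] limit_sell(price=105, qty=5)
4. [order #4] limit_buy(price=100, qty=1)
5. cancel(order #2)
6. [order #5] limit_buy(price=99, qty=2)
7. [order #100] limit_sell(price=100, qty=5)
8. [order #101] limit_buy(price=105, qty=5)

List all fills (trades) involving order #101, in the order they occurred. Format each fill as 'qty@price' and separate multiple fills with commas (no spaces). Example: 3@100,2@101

Answer: 5@105

Derivation:
After op 1 [order #1] limit_buy(price=102, qty=6): fills=none; bids=[#1:6@102] asks=[-]
After op 2 [order #2] limit_sell(price=104, qty=1): fills=none; bids=[#1:6@102] asks=[#2:1@104]
After op 3 [order #3] limit_sell(price=105, qty=5): fills=none; bids=[#1:6@102] asks=[#2:1@104 #3:5@105]
After op 4 [order #4] limit_buy(price=100, qty=1): fills=none; bids=[#1:6@102 #4:1@100] asks=[#2:1@104 #3:5@105]
After op 5 cancel(order #2): fills=none; bids=[#1:6@102 #4:1@100] asks=[#3:5@105]
After op 6 [order #5] limit_buy(price=99, qty=2): fills=none; bids=[#1:6@102 #4:1@100 #5:2@99] asks=[#3:5@105]
After op 7 [order #100] limit_sell(price=100, qty=5): fills=#1x#100:5@102; bids=[#1:1@102 #4:1@100 #5:2@99] asks=[#3:5@105]
After op 8 [order #101] limit_buy(price=105, qty=5): fills=#101x#3:5@105; bids=[#1:1@102 #4:1@100 #5:2@99] asks=[-]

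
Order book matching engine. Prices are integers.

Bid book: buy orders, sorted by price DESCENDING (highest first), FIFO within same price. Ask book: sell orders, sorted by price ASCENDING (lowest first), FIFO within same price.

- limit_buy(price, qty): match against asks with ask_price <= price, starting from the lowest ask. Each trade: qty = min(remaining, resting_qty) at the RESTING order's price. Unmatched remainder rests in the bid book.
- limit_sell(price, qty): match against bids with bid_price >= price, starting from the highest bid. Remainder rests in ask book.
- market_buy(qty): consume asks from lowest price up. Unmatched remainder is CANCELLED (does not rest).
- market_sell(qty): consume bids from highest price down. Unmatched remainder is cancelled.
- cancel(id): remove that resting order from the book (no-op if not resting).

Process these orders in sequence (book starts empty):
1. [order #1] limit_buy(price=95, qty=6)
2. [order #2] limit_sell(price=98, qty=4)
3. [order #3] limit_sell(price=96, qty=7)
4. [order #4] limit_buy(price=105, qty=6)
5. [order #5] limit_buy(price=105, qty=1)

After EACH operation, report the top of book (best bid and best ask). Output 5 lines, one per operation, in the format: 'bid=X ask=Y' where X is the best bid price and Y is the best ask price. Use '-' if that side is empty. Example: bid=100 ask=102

Answer: bid=95 ask=-
bid=95 ask=98
bid=95 ask=96
bid=95 ask=96
bid=95 ask=98

Derivation:
After op 1 [order #1] limit_buy(price=95, qty=6): fills=none; bids=[#1:6@95] asks=[-]
After op 2 [order #2] limit_sell(price=98, qty=4): fills=none; bids=[#1:6@95] asks=[#2:4@98]
After op 3 [order #3] limit_sell(price=96, qty=7): fills=none; bids=[#1:6@95] asks=[#3:7@96 #2:4@98]
After op 4 [order #4] limit_buy(price=105, qty=6): fills=#4x#3:6@96; bids=[#1:6@95] asks=[#3:1@96 #2:4@98]
After op 5 [order #5] limit_buy(price=105, qty=1): fills=#5x#3:1@96; bids=[#1:6@95] asks=[#2:4@98]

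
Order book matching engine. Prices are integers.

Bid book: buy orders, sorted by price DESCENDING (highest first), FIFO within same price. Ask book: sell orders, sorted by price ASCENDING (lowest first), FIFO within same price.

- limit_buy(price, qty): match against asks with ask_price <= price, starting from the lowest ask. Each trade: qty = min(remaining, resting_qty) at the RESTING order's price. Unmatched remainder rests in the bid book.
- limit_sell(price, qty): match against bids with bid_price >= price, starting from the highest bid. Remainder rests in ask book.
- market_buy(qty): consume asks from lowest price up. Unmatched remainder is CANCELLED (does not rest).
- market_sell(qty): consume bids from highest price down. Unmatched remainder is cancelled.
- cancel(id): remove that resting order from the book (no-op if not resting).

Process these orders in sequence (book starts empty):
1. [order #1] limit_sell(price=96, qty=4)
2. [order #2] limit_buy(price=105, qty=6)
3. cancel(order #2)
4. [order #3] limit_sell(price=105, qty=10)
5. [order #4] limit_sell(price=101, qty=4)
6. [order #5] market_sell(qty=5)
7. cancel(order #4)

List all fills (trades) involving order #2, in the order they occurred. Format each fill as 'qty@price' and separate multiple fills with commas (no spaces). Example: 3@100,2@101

Answer: 4@96

Derivation:
After op 1 [order #1] limit_sell(price=96, qty=4): fills=none; bids=[-] asks=[#1:4@96]
After op 2 [order #2] limit_buy(price=105, qty=6): fills=#2x#1:4@96; bids=[#2:2@105] asks=[-]
After op 3 cancel(order #2): fills=none; bids=[-] asks=[-]
After op 4 [order #3] limit_sell(price=105, qty=10): fills=none; bids=[-] asks=[#3:10@105]
After op 5 [order #4] limit_sell(price=101, qty=4): fills=none; bids=[-] asks=[#4:4@101 #3:10@105]
After op 6 [order #5] market_sell(qty=5): fills=none; bids=[-] asks=[#4:4@101 #3:10@105]
After op 7 cancel(order #4): fills=none; bids=[-] asks=[#3:10@105]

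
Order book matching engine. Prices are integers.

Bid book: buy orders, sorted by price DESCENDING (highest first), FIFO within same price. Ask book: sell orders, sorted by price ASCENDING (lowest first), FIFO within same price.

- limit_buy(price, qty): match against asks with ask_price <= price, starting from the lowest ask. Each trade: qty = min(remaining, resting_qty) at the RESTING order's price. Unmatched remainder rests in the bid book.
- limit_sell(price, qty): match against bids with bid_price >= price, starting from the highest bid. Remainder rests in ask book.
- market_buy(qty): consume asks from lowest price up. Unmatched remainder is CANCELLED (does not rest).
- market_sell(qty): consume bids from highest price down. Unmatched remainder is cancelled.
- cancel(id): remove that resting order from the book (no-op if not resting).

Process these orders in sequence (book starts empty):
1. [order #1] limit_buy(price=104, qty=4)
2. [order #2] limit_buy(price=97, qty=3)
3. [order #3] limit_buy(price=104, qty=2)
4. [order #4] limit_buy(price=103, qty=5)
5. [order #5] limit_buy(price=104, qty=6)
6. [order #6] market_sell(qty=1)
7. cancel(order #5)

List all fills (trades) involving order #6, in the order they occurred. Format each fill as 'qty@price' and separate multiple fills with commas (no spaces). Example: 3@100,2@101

After op 1 [order #1] limit_buy(price=104, qty=4): fills=none; bids=[#1:4@104] asks=[-]
After op 2 [order #2] limit_buy(price=97, qty=3): fills=none; bids=[#1:4@104 #2:3@97] asks=[-]
After op 3 [order #3] limit_buy(price=104, qty=2): fills=none; bids=[#1:4@104 #3:2@104 #2:3@97] asks=[-]
After op 4 [order #4] limit_buy(price=103, qty=5): fills=none; bids=[#1:4@104 #3:2@104 #4:5@103 #2:3@97] asks=[-]
After op 5 [order #5] limit_buy(price=104, qty=6): fills=none; bids=[#1:4@104 #3:2@104 #5:6@104 #4:5@103 #2:3@97] asks=[-]
After op 6 [order #6] market_sell(qty=1): fills=#1x#6:1@104; bids=[#1:3@104 #3:2@104 #5:6@104 #4:5@103 #2:3@97] asks=[-]
After op 7 cancel(order #5): fills=none; bids=[#1:3@104 #3:2@104 #4:5@103 #2:3@97] asks=[-]

Answer: 1@104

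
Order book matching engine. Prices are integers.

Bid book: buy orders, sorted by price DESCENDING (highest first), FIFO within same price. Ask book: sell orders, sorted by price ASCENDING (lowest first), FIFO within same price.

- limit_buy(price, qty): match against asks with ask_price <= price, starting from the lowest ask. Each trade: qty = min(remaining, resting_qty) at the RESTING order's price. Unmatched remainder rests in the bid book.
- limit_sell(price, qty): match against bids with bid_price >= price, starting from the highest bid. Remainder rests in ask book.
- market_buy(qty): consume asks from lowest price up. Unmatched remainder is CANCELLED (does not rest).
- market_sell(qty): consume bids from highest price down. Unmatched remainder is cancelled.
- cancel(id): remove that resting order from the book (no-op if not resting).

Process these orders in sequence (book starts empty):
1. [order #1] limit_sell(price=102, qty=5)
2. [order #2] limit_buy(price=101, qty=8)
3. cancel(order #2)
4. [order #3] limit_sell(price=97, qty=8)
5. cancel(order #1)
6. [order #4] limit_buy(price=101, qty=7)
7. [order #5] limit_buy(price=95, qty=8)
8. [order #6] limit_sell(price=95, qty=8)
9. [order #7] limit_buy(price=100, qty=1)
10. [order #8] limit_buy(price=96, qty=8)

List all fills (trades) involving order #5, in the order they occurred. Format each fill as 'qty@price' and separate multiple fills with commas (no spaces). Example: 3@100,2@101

Answer: 8@95

Derivation:
After op 1 [order #1] limit_sell(price=102, qty=5): fills=none; bids=[-] asks=[#1:5@102]
After op 2 [order #2] limit_buy(price=101, qty=8): fills=none; bids=[#2:8@101] asks=[#1:5@102]
After op 3 cancel(order #2): fills=none; bids=[-] asks=[#1:5@102]
After op 4 [order #3] limit_sell(price=97, qty=8): fills=none; bids=[-] asks=[#3:8@97 #1:5@102]
After op 5 cancel(order #1): fills=none; bids=[-] asks=[#3:8@97]
After op 6 [order #4] limit_buy(price=101, qty=7): fills=#4x#3:7@97; bids=[-] asks=[#3:1@97]
After op 7 [order #5] limit_buy(price=95, qty=8): fills=none; bids=[#5:8@95] asks=[#3:1@97]
After op 8 [order #6] limit_sell(price=95, qty=8): fills=#5x#6:8@95; bids=[-] asks=[#3:1@97]
After op 9 [order #7] limit_buy(price=100, qty=1): fills=#7x#3:1@97; bids=[-] asks=[-]
After op 10 [order #8] limit_buy(price=96, qty=8): fills=none; bids=[#8:8@96] asks=[-]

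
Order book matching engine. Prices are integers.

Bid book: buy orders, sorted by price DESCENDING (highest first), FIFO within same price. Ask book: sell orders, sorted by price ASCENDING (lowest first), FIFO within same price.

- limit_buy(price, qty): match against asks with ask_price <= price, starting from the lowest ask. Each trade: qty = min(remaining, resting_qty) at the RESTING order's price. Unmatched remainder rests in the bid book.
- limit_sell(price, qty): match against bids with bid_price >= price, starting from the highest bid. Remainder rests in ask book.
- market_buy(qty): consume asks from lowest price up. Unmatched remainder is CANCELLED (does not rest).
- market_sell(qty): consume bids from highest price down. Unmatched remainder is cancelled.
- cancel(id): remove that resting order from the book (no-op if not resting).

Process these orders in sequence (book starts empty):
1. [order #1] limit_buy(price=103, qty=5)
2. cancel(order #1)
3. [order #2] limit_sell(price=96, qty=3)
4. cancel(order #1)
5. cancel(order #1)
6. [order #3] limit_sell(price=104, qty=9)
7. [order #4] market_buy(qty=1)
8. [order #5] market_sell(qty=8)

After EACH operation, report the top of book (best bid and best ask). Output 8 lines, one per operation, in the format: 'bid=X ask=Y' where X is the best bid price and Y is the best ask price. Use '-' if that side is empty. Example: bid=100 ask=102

After op 1 [order #1] limit_buy(price=103, qty=5): fills=none; bids=[#1:5@103] asks=[-]
After op 2 cancel(order #1): fills=none; bids=[-] asks=[-]
After op 3 [order #2] limit_sell(price=96, qty=3): fills=none; bids=[-] asks=[#2:3@96]
After op 4 cancel(order #1): fills=none; bids=[-] asks=[#2:3@96]
After op 5 cancel(order #1): fills=none; bids=[-] asks=[#2:3@96]
After op 6 [order #3] limit_sell(price=104, qty=9): fills=none; bids=[-] asks=[#2:3@96 #3:9@104]
After op 7 [order #4] market_buy(qty=1): fills=#4x#2:1@96; bids=[-] asks=[#2:2@96 #3:9@104]
After op 8 [order #5] market_sell(qty=8): fills=none; bids=[-] asks=[#2:2@96 #3:9@104]

Answer: bid=103 ask=-
bid=- ask=-
bid=- ask=96
bid=- ask=96
bid=- ask=96
bid=- ask=96
bid=- ask=96
bid=- ask=96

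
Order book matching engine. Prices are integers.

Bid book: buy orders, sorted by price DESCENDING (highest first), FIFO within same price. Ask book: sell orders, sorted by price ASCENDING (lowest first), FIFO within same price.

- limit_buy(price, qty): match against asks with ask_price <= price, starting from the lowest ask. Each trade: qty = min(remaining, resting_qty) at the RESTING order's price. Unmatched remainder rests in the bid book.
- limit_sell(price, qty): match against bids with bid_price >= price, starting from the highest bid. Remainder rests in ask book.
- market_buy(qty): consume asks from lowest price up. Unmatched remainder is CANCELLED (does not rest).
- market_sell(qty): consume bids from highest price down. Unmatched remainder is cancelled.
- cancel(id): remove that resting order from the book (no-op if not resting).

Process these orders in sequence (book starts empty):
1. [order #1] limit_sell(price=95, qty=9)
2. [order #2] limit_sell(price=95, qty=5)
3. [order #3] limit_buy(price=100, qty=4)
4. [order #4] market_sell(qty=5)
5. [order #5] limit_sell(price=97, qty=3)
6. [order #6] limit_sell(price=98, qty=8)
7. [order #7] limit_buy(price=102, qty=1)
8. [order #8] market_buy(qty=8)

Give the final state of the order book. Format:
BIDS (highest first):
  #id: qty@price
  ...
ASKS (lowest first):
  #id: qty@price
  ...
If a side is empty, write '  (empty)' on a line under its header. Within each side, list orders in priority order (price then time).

After op 1 [order #1] limit_sell(price=95, qty=9): fills=none; bids=[-] asks=[#1:9@95]
After op 2 [order #2] limit_sell(price=95, qty=5): fills=none; bids=[-] asks=[#1:9@95 #2:5@95]
After op 3 [order #3] limit_buy(price=100, qty=4): fills=#3x#1:4@95; bids=[-] asks=[#1:5@95 #2:5@95]
After op 4 [order #4] market_sell(qty=5): fills=none; bids=[-] asks=[#1:5@95 #2:5@95]
After op 5 [order #5] limit_sell(price=97, qty=3): fills=none; bids=[-] asks=[#1:5@95 #2:5@95 #5:3@97]
After op 6 [order #6] limit_sell(price=98, qty=8): fills=none; bids=[-] asks=[#1:5@95 #2:5@95 #5:3@97 #6:8@98]
After op 7 [order #7] limit_buy(price=102, qty=1): fills=#7x#1:1@95; bids=[-] asks=[#1:4@95 #2:5@95 #5:3@97 #6:8@98]
After op 8 [order #8] market_buy(qty=8): fills=#8x#1:4@95 #8x#2:4@95; bids=[-] asks=[#2:1@95 #5:3@97 #6:8@98]

Answer: BIDS (highest first):
  (empty)
ASKS (lowest first):
  #2: 1@95
  #5: 3@97
  #6: 8@98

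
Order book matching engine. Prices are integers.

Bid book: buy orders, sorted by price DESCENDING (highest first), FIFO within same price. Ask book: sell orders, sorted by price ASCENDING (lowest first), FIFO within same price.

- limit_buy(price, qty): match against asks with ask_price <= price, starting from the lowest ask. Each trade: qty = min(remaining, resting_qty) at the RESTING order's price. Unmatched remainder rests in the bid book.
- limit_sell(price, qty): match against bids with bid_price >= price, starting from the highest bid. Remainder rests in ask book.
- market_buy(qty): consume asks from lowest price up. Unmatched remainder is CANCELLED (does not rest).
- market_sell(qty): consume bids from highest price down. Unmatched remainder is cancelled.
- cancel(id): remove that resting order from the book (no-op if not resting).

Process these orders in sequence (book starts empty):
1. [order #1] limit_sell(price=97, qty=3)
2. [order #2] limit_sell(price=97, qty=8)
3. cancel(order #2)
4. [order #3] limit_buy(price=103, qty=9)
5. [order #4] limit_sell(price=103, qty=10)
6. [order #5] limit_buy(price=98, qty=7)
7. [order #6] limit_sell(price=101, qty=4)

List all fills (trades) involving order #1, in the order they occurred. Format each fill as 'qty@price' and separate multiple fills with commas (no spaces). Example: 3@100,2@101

Answer: 3@97

Derivation:
After op 1 [order #1] limit_sell(price=97, qty=3): fills=none; bids=[-] asks=[#1:3@97]
After op 2 [order #2] limit_sell(price=97, qty=8): fills=none; bids=[-] asks=[#1:3@97 #2:8@97]
After op 3 cancel(order #2): fills=none; bids=[-] asks=[#1:3@97]
After op 4 [order #3] limit_buy(price=103, qty=9): fills=#3x#1:3@97; bids=[#3:6@103] asks=[-]
After op 5 [order #4] limit_sell(price=103, qty=10): fills=#3x#4:6@103; bids=[-] asks=[#4:4@103]
After op 6 [order #5] limit_buy(price=98, qty=7): fills=none; bids=[#5:7@98] asks=[#4:4@103]
After op 7 [order #6] limit_sell(price=101, qty=4): fills=none; bids=[#5:7@98] asks=[#6:4@101 #4:4@103]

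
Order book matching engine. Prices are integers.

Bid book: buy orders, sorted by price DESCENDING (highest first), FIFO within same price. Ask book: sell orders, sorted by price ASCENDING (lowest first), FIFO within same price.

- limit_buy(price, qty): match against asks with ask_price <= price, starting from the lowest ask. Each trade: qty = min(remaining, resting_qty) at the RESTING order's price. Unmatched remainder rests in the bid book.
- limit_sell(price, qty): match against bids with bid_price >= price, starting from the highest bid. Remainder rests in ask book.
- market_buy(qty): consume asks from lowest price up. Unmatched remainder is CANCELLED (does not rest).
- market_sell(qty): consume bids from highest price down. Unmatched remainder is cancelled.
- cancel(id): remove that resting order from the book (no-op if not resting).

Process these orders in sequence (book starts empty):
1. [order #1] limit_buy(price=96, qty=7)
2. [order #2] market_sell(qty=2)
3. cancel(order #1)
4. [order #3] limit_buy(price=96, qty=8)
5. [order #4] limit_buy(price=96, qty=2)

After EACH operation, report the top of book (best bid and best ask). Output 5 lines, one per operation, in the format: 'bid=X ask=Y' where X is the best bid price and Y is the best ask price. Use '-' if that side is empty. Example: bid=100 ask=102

After op 1 [order #1] limit_buy(price=96, qty=7): fills=none; bids=[#1:7@96] asks=[-]
After op 2 [order #2] market_sell(qty=2): fills=#1x#2:2@96; bids=[#1:5@96] asks=[-]
After op 3 cancel(order #1): fills=none; bids=[-] asks=[-]
After op 4 [order #3] limit_buy(price=96, qty=8): fills=none; bids=[#3:8@96] asks=[-]
After op 5 [order #4] limit_buy(price=96, qty=2): fills=none; bids=[#3:8@96 #4:2@96] asks=[-]

Answer: bid=96 ask=-
bid=96 ask=-
bid=- ask=-
bid=96 ask=-
bid=96 ask=-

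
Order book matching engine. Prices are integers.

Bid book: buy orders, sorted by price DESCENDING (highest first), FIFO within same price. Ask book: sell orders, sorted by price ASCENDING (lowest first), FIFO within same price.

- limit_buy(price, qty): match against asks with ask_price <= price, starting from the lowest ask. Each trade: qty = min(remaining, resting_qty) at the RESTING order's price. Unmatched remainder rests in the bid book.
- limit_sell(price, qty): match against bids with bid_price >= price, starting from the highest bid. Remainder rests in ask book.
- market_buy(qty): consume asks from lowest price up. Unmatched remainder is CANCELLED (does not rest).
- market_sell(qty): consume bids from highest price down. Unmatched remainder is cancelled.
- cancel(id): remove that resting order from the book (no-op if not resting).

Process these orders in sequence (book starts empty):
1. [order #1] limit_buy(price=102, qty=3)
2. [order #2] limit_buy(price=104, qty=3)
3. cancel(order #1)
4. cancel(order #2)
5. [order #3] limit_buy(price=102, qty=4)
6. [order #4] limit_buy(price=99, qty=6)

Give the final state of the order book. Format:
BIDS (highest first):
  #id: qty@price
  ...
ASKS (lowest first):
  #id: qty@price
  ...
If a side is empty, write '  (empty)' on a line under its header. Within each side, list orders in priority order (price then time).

Answer: BIDS (highest first):
  #3: 4@102
  #4: 6@99
ASKS (lowest first):
  (empty)

Derivation:
After op 1 [order #1] limit_buy(price=102, qty=3): fills=none; bids=[#1:3@102] asks=[-]
After op 2 [order #2] limit_buy(price=104, qty=3): fills=none; bids=[#2:3@104 #1:3@102] asks=[-]
After op 3 cancel(order #1): fills=none; bids=[#2:3@104] asks=[-]
After op 4 cancel(order #2): fills=none; bids=[-] asks=[-]
After op 5 [order #3] limit_buy(price=102, qty=4): fills=none; bids=[#3:4@102] asks=[-]
After op 6 [order #4] limit_buy(price=99, qty=6): fills=none; bids=[#3:4@102 #4:6@99] asks=[-]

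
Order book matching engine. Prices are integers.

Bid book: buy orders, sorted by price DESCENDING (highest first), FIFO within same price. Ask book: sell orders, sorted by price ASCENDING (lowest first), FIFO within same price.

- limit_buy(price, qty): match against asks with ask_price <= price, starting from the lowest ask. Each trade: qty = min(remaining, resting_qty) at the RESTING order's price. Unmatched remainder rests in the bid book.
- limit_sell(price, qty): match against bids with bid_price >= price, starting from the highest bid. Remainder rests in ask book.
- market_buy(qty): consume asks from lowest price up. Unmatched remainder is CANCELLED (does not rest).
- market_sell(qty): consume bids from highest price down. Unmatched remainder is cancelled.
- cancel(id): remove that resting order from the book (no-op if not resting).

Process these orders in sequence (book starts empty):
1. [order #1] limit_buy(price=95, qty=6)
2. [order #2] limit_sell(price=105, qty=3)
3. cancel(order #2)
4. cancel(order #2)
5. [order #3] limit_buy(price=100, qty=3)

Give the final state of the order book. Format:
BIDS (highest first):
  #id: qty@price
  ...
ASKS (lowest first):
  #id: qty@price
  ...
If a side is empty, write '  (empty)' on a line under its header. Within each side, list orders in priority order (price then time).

Answer: BIDS (highest first):
  #3: 3@100
  #1: 6@95
ASKS (lowest first):
  (empty)

Derivation:
After op 1 [order #1] limit_buy(price=95, qty=6): fills=none; bids=[#1:6@95] asks=[-]
After op 2 [order #2] limit_sell(price=105, qty=3): fills=none; bids=[#1:6@95] asks=[#2:3@105]
After op 3 cancel(order #2): fills=none; bids=[#1:6@95] asks=[-]
After op 4 cancel(order #2): fills=none; bids=[#1:6@95] asks=[-]
After op 5 [order #3] limit_buy(price=100, qty=3): fills=none; bids=[#3:3@100 #1:6@95] asks=[-]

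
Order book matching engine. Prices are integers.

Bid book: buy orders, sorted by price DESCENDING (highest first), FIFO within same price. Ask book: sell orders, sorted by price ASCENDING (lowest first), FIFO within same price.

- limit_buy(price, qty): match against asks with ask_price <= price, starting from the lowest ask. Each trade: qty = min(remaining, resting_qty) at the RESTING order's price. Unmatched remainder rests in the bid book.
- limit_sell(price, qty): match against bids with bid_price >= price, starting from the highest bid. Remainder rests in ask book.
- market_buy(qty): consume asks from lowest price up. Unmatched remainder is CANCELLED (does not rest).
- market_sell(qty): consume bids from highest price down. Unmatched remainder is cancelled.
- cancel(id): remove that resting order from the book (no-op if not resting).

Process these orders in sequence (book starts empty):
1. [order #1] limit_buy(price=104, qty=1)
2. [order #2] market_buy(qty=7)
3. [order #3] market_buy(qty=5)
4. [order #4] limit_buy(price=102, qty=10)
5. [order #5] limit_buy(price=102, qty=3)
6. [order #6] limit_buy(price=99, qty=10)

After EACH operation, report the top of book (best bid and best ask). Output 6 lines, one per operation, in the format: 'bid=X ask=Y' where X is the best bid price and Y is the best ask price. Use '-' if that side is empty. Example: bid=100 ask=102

Answer: bid=104 ask=-
bid=104 ask=-
bid=104 ask=-
bid=104 ask=-
bid=104 ask=-
bid=104 ask=-

Derivation:
After op 1 [order #1] limit_buy(price=104, qty=1): fills=none; bids=[#1:1@104] asks=[-]
After op 2 [order #2] market_buy(qty=7): fills=none; bids=[#1:1@104] asks=[-]
After op 3 [order #3] market_buy(qty=5): fills=none; bids=[#1:1@104] asks=[-]
After op 4 [order #4] limit_buy(price=102, qty=10): fills=none; bids=[#1:1@104 #4:10@102] asks=[-]
After op 5 [order #5] limit_buy(price=102, qty=3): fills=none; bids=[#1:1@104 #4:10@102 #5:3@102] asks=[-]
After op 6 [order #6] limit_buy(price=99, qty=10): fills=none; bids=[#1:1@104 #4:10@102 #5:3@102 #6:10@99] asks=[-]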